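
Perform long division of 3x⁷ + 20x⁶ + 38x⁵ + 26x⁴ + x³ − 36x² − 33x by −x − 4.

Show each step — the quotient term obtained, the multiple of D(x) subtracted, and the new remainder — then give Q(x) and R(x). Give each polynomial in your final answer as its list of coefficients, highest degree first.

Step 1: lead(3x⁷ + 20x⁶ + 38x⁵ + 26x⁴ + x³ − 36x² − 33x) ÷ lead(D) = 3x⁷ ÷ −x = −3x⁶. Subtract (−3x⁶)·D = 3x⁷ + 12x⁶. Remainder: 8x⁶ + 38x⁵ + 26x⁴ + x³ − 36x² − 33x.
Step 2: lead(8x⁶ + 38x⁵ + 26x⁴ + x³ − 36x² − 33x) ÷ lead(D) = 8x⁶ ÷ −x = −8x⁵. Subtract (−8x⁵)·D = 8x⁶ + 32x⁵. Remainder: 6x⁵ + 26x⁴ + x³ − 36x² − 33x.
Step 3: lead(6x⁵ + 26x⁴ + x³ − 36x² − 33x) ÷ lead(D) = 6x⁵ ÷ −x = −6x⁴. Subtract (−6x⁴)·D = 6x⁵ + 24x⁴. Remainder: 2x⁴ + x³ − 36x² − 33x.
Step 4: lead(2x⁴ + x³ − 36x² − 33x) ÷ lead(D) = 2x⁴ ÷ −x = −2x³. Subtract (−2x³)·D = 2x⁴ + 8x³. Remainder: −7x³ − 36x² − 33x.
Step 5: lead(−7x³ − 36x² − 33x) ÷ lead(D) = −7x³ ÷ −x = 7x². Subtract (7x²)·D = −7x³ − 28x². Remainder: −8x² − 33x.
Step 6: lead(−8x² − 33x) ÷ lead(D) = −8x² ÷ −x = 8x. Subtract (8x)·D = −8x² − 32x. Remainder: −x.
Step 7: lead(−x) ÷ lead(D) = −x ÷ −x = 1. Subtract (1)·D = −x − 4. Remainder: 4.

Q = [-3, -8, -6, -2, 7, 8, 1]; R = [4]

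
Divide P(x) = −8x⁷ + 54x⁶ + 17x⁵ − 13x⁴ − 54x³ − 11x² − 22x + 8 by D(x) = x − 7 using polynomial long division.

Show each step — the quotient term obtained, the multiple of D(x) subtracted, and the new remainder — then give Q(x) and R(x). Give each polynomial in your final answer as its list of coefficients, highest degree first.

Step 1: lead(−8x⁷ + 54x⁶ + 17x⁵ − 13x⁴ − 54x³ − 11x² − 22x + 8) ÷ lead(D) = −8x⁷ ÷ x = −8x⁶. Subtract (−8x⁶)·D = −8x⁷ + 56x⁶. Remainder: −2x⁶ + 17x⁵ − 13x⁴ − 54x³ − 11x² − 22x + 8.
Step 2: lead(−2x⁶ + 17x⁵ − 13x⁴ − 54x³ − 11x² − 22x + 8) ÷ lead(D) = −2x⁶ ÷ x = −2x⁵. Subtract (−2x⁵)·D = −2x⁶ + 14x⁵. Remainder: 3x⁵ − 13x⁴ − 54x³ − 11x² − 22x + 8.
Step 3: lead(3x⁵ − 13x⁴ − 54x³ − 11x² − 22x + 8) ÷ lead(D) = 3x⁵ ÷ x = 3x⁴. Subtract (3x⁴)·D = 3x⁵ − 21x⁴. Remainder: 8x⁴ − 54x³ − 11x² − 22x + 8.
Step 4: lead(8x⁴ − 54x³ − 11x² − 22x + 8) ÷ lead(D) = 8x⁴ ÷ x = 8x³. Subtract (8x³)·D = 8x⁴ − 56x³. Remainder: 2x³ − 11x² − 22x + 8.
Step 5: lead(2x³ − 11x² − 22x + 8) ÷ lead(D) = 2x³ ÷ x = 2x². Subtract (2x²)·D = 2x³ − 14x². Remainder: 3x² − 22x + 8.
Step 6: lead(3x² − 22x + 8) ÷ lead(D) = 3x² ÷ x = 3x. Subtract (3x)·D = 3x² − 21x. Remainder: −x + 8.
Step 7: lead(−x + 8) ÷ lead(D) = −x ÷ x = −1. Subtract (−1)·D = −x + 7. Remainder: 1.

Q = [-8, -2, 3, 8, 2, 3, -1]; R = [1]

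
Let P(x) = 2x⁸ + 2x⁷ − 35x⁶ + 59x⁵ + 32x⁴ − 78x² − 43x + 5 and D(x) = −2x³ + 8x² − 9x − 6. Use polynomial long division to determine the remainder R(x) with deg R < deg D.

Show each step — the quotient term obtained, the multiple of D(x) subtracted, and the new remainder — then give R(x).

Step 1: lead(2x⁸ + 2x⁷ − 35x⁶ + 59x⁵ + 32x⁴ − 78x² − 43x + 5) ÷ lead(D) = 2x⁸ ÷ −2x³ = −x⁵. Subtract (−x⁵)·D = 2x⁸ − 8x⁷ + 9x⁶ + 6x⁵. Remainder: 10x⁷ − 44x⁶ + 53x⁵ + 32x⁴ − 78x² − 43x + 5.
Step 2: lead(10x⁷ − 44x⁶ + 53x⁵ + 32x⁴ − 78x² − 43x + 5) ÷ lead(D) = 10x⁷ ÷ −2x³ = −5x⁴. Subtract (−5x⁴)·D = 10x⁷ − 40x⁶ + 45x⁵ + 30x⁴. Remainder: −4x⁶ + 8x⁵ + 2x⁴ − 78x² − 43x + 5.
Step 3: lead(−4x⁶ + 8x⁵ + 2x⁴ − 78x² − 43x + 5) ÷ lead(D) = −4x⁶ ÷ −2x³ = 2x³. Subtract (2x³)·D = −4x⁶ + 16x⁵ − 18x⁴ − 12x³. Remainder: −8x⁵ + 20x⁴ + 12x³ − 78x² − 43x + 5.
Step 4: lead(−8x⁵ + 20x⁴ + 12x³ − 78x² − 43x + 5) ÷ lead(D) = −8x⁵ ÷ −2x³ = 4x². Subtract (4x²)·D = −8x⁵ + 32x⁴ − 36x³ − 24x². Remainder: −12x⁴ + 48x³ − 54x² − 43x + 5.
Step 5: lead(−12x⁴ + 48x³ − 54x² − 43x + 5) ÷ lead(D) = −12x⁴ ÷ −2x³ = 6x. Subtract (6x)·D = −12x⁴ + 48x³ − 54x² − 36x. Remainder: −7x + 5.

R(x) = −7x + 5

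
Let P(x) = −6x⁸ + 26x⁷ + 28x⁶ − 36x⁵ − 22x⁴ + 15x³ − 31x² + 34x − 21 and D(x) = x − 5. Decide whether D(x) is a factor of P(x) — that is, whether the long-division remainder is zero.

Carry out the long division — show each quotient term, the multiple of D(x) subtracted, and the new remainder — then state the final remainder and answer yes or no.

Step 1: lead(−6x⁸ + 26x⁷ + 28x⁶ − 36x⁵ − 22x⁴ + 15x³ − 31x² + 34x − 21) ÷ lead(D) = −6x⁸ ÷ x = −6x⁷. Subtract (−6x⁷)·D = −6x⁸ + 30x⁷. Remainder: −4x⁷ + 28x⁶ − 36x⁵ − 22x⁴ + 15x³ − 31x² + 34x − 21.
Step 2: lead(−4x⁷ + 28x⁶ − 36x⁵ − 22x⁴ + 15x³ − 31x² + 34x − 21) ÷ lead(D) = −4x⁷ ÷ x = −4x⁶. Subtract (−4x⁶)·D = −4x⁷ + 20x⁶. Remainder: 8x⁶ − 36x⁵ − 22x⁴ + 15x³ − 31x² + 34x − 21.
Step 3: lead(8x⁶ − 36x⁵ − 22x⁴ + 15x³ − 31x² + 34x − 21) ÷ lead(D) = 8x⁶ ÷ x = 8x⁵. Subtract (8x⁵)·D = 8x⁶ − 40x⁵. Remainder: 4x⁵ − 22x⁴ + 15x³ − 31x² + 34x − 21.
Step 4: lead(4x⁵ − 22x⁴ + 15x³ − 31x² + 34x − 21) ÷ lead(D) = 4x⁵ ÷ x = 4x⁴. Subtract (4x⁴)·D = 4x⁵ − 20x⁴. Remainder: −2x⁴ + 15x³ − 31x² + 34x − 21.
Step 5: lead(−2x⁴ + 15x³ − 31x² + 34x − 21) ÷ lead(D) = −2x⁴ ÷ x = −2x³. Subtract (−2x³)·D = −2x⁴ + 10x³. Remainder: 5x³ − 31x² + 34x − 21.
Step 6: lead(5x³ − 31x² + 34x − 21) ÷ lead(D) = 5x³ ÷ x = 5x². Subtract (5x²)·D = 5x³ − 25x². Remainder: −6x² + 34x − 21.
Step 7: lead(−6x² + 34x − 21) ÷ lead(D) = −6x² ÷ x = −6x. Subtract (−6x)·D = −6x² + 30x. Remainder: 4x − 21.
Step 8: lead(4x − 21) ÷ lead(D) = 4x ÷ x = 4. Subtract (4)·D = 4x − 20. Remainder: −1.

R(x) = −1, so D(x) is not a factor of P(x). no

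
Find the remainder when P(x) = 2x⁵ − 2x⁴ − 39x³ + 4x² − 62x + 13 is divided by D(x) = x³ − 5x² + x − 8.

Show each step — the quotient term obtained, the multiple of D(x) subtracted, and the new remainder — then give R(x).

R(x) = 7x² + 3x + 5

Step 1: lead(2x⁵ − 2x⁴ − 39x³ + 4x² − 62x + 13) ÷ lead(D) = 2x⁵ ÷ x³ = 2x². Subtract (2x²)·D = 2x⁵ − 10x⁴ + 2x³ − 16x². Remainder: 8x⁴ − 41x³ + 20x² − 62x + 13.
Step 2: lead(8x⁴ − 41x³ + 20x² − 62x + 13) ÷ lead(D) = 8x⁴ ÷ x³ = 8x. Subtract (8x)·D = 8x⁴ − 40x³ + 8x² − 64x. Remainder: −x³ + 12x² + 2x + 13.
Step 3: lead(−x³ + 12x² + 2x + 13) ÷ lead(D) = −x³ ÷ x³ = −1. Subtract (−1)·D = −x³ + 5x² − x + 8. Remainder: 7x² + 3x + 5.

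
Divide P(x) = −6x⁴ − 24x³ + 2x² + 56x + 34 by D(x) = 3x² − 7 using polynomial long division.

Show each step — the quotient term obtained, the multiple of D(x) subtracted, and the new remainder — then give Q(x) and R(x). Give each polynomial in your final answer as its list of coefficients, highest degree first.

Q = [-2, -8, -4]; R = [6]

Step 1: lead(−6x⁴ − 24x³ + 2x² + 56x + 34) ÷ lead(D) = −6x⁴ ÷ 3x² = −2x². Subtract (−2x²)·D = −6x⁴ + 14x². Remainder: −24x³ − 12x² + 56x + 34.
Step 2: lead(−24x³ − 12x² + 56x + 34) ÷ lead(D) = −24x³ ÷ 3x² = −8x. Subtract (−8x)·D = −24x³ + 56x. Remainder: −12x² + 34.
Step 3: lead(−12x² + 34) ÷ lead(D) = −12x² ÷ 3x² = −4. Subtract (−4)·D = −12x² + 28. Remainder: 6.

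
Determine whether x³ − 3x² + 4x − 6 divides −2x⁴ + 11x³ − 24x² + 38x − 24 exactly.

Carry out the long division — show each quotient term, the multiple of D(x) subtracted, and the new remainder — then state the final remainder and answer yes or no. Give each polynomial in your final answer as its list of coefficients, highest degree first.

Step 1: lead(−2x⁴ + 11x³ − 24x² + 38x − 24) ÷ lead(D) = −2x⁴ ÷ x³ = −2x. Subtract (−2x)·D = −2x⁴ + 6x³ − 8x² + 12x. Remainder: 5x³ − 16x² + 26x − 24.
Step 2: lead(5x³ − 16x² + 26x − 24) ÷ lead(D) = 5x³ ÷ x³ = 5. Subtract (5)·D = 5x³ − 15x² + 20x − 30. Remainder: −x² + 6x + 6.

R = [-1, 6, 6], so D(x) is not a factor of P(x). no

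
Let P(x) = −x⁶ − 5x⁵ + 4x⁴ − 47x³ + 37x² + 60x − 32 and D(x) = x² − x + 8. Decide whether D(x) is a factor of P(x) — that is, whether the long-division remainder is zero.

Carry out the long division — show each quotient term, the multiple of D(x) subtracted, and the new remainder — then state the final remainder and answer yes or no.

R(x) = 0, so D(x) is a factor of P(x). yes

Step 1: lead(−x⁶ − 5x⁵ + 4x⁴ − 47x³ + 37x² + 60x − 32) ÷ lead(D) = −x⁶ ÷ x² = −x⁴. Subtract (−x⁴)·D = −x⁶ + x⁵ − 8x⁴. Remainder: −6x⁵ + 12x⁴ − 47x³ + 37x² + 60x − 32.
Step 2: lead(−6x⁵ + 12x⁴ − 47x³ + 37x² + 60x − 32) ÷ lead(D) = −6x⁵ ÷ x² = −6x³. Subtract (−6x³)·D = −6x⁵ + 6x⁴ − 48x³. Remainder: 6x⁴ + x³ + 37x² + 60x − 32.
Step 3: lead(6x⁴ + x³ + 37x² + 60x − 32) ÷ lead(D) = 6x⁴ ÷ x² = 6x². Subtract (6x²)·D = 6x⁴ − 6x³ + 48x². Remainder: 7x³ − 11x² + 60x − 32.
Step 4: lead(7x³ − 11x² + 60x − 32) ÷ lead(D) = 7x³ ÷ x² = 7x. Subtract (7x)·D = 7x³ − 7x² + 56x. Remainder: −4x² + 4x − 32.
Step 5: lead(−4x² + 4x − 32) ÷ lead(D) = −4x² ÷ x² = −4. Subtract (−4)·D = −4x² + 4x − 32. Remainder: 0.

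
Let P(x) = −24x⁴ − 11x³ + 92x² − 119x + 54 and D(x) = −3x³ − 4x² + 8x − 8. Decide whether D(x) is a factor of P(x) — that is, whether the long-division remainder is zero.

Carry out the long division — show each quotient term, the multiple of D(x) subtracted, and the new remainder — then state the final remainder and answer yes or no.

R(x) = x − 2, so D(x) is not a factor of P(x). no

Step 1: lead(−24x⁴ − 11x³ + 92x² − 119x + 54) ÷ lead(D) = −24x⁴ ÷ −3x³ = 8x. Subtract (8x)·D = −24x⁴ − 32x³ + 64x² − 64x. Remainder: 21x³ + 28x² − 55x + 54.
Step 2: lead(21x³ + 28x² − 55x + 54) ÷ lead(D) = 21x³ ÷ −3x³ = −7. Subtract (−7)·D = 21x³ + 28x² − 56x + 56. Remainder: x − 2.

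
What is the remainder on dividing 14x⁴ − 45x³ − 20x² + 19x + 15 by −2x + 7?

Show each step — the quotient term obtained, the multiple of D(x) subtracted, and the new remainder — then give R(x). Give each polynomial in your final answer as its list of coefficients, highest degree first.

R = [8]

Step 1: lead(14x⁴ − 45x³ − 20x² + 19x + 15) ÷ lead(D) = 14x⁴ ÷ −2x = −7x³. Subtract (−7x³)·D = 14x⁴ − 49x³. Remainder: 4x³ − 20x² + 19x + 15.
Step 2: lead(4x³ − 20x² + 19x + 15) ÷ lead(D) = 4x³ ÷ −2x = −2x². Subtract (−2x²)·D = 4x³ − 14x². Remainder: −6x² + 19x + 15.
Step 3: lead(−6x² + 19x + 15) ÷ lead(D) = −6x² ÷ −2x = 3x. Subtract (3x)·D = −6x² + 21x. Remainder: −2x + 15.
Step 4: lead(−2x + 15) ÷ lead(D) = −2x ÷ −2x = 1. Subtract (1)·D = −2x + 7. Remainder: 8.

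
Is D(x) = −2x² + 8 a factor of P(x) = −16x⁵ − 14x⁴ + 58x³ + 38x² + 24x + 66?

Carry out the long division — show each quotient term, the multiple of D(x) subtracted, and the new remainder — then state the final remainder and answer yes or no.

R(x) = −6, so D(x) is not a factor of P(x). no

Step 1: lead(−16x⁵ − 14x⁴ + 58x³ + 38x² + 24x + 66) ÷ lead(D) = −16x⁵ ÷ −2x² = 8x³. Subtract (8x³)·D = −16x⁵ + 64x³. Remainder: −14x⁴ − 6x³ + 38x² + 24x + 66.
Step 2: lead(−14x⁴ − 6x³ + 38x² + 24x + 66) ÷ lead(D) = −14x⁴ ÷ −2x² = 7x². Subtract (7x²)·D = −14x⁴ + 56x². Remainder: −6x³ − 18x² + 24x + 66.
Step 3: lead(−6x³ − 18x² + 24x + 66) ÷ lead(D) = −6x³ ÷ −2x² = 3x. Subtract (3x)·D = −6x³ + 24x. Remainder: −18x² + 66.
Step 4: lead(−18x² + 66) ÷ lead(D) = −18x² ÷ −2x² = 9. Subtract (9)·D = −18x² + 72. Remainder: −6.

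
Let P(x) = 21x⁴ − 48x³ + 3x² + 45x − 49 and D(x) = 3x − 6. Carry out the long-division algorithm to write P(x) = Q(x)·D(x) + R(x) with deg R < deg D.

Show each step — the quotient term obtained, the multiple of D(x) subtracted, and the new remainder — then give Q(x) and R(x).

Q(x) = 7x³ − 2x² − 3x + 9; R(x) = 5

Step 1: lead(21x⁴ − 48x³ + 3x² + 45x − 49) ÷ lead(D) = 21x⁴ ÷ 3x = 7x³. Subtract (7x³)·D = 21x⁴ − 42x³. Remainder: −6x³ + 3x² + 45x − 49.
Step 2: lead(−6x³ + 3x² + 45x − 49) ÷ lead(D) = −6x³ ÷ 3x = −2x². Subtract (−2x²)·D = −6x³ + 12x². Remainder: −9x² + 45x − 49.
Step 3: lead(−9x² + 45x − 49) ÷ lead(D) = −9x² ÷ 3x = −3x. Subtract (−3x)·D = −9x² + 18x. Remainder: 27x − 49.
Step 4: lead(27x − 49) ÷ lead(D) = 27x ÷ 3x = 9. Subtract (9)·D = 27x − 54. Remainder: 5.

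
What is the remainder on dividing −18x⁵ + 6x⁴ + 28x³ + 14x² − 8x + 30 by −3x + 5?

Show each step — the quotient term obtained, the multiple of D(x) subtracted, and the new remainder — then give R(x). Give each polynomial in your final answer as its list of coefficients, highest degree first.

R = [0]

Step 1: lead(−18x⁵ + 6x⁴ + 28x³ + 14x² − 8x + 30) ÷ lead(D) = −18x⁵ ÷ −3x = 6x⁴. Subtract (6x⁴)·D = −18x⁵ + 30x⁴. Remainder: −24x⁴ + 28x³ + 14x² − 8x + 30.
Step 2: lead(−24x⁴ + 28x³ + 14x² − 8x + 30) ÷ lead(D) = −24x⁴ ÷ −3x = 8x³. Subtract (8x³)·D = −24x⁴ + 40x³. Remainder: −12x³ + 14x² − 8x + 30.
Step 3: lead(−12x³ + 14x² − 8x + 30) ÷ lead(D) = −12x³ ÷ −3x = 4x². Subtract (4x²)·D = −12x³ + 20x². Remainder: −6x² − 8x + 30.
Step 4: lead(−6x² − 8x + 30) ÷ lead(D) = −6x² ÷ −3x = 2x. Subtract (2x)·D = −6x² + 10x. Remainder: −18x + 30.
Step 5: lead(−18x + 30) ÷ lead(D) = −18x ÷ −3x = 6. Subtract (6)·D = −18x + 30. Remainder: 0.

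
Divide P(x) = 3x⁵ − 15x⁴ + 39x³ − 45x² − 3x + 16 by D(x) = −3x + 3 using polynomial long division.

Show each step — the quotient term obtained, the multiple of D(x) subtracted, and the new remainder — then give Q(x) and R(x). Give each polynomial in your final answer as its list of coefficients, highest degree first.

Step 1: lead(3x⁵ − 15x⁴ + 39x³ − 45x² − 3x + 16) ÷ lead(D) = 3x⁵ ÷ −3x = −x⁴. Subtract (−x⁴)·D = 3x⁵ − 3x⁴. Remainder: −12x⁴ + 39x³ − 45x² − 3x + 16.
Step 2: lead(−12x⁴ + 39x³ − 45x² − 3x + 16) ÷ lead(D) = −12x⁴ ÷ −3x = 4x³. Subtract (4x³)·D = −12x⁴ + 12x³. Remainder: 27x³ − 45x² − 3x + 16.
Step 3: lead(27x³ − 45x² − 3x + 16) ÷ lead(D) = 27x³ ÷ −3x = −9x². Subtract (−9x²)·D = 27x³ − 27x². Remainder: −18x² − 3x + 16.
Step 4: lead(−18x² − 3x + 16) ÷ lead(D) = −18x² ÷ −3x = 6x. Subtract (6x)·D = −18x² + 18x. Remainder: −21x + 16.
Step 5: lead(−21x + 16) ÷ lead(D) = −21x ÷ −3x = 7. Subtract (7)·D = −21x + 21. Remainder: −5.

Q = [-1, 4, -9, 6, 7]; R = [-5]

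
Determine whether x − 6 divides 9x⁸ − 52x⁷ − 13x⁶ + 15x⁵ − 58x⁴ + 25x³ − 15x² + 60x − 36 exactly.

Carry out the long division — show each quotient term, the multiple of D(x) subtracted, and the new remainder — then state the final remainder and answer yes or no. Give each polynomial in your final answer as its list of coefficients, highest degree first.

Step 1: lead(9x⁸ − 52x⁷ − 13x⁶ + 15x⁵ − 58x⁴ + 25x³ − 15x² + 60x − 36) ÷ lead(D) = 9x⁸ ÷ x = 9x⁷. Subtract (9x⁷)·D = 9x⁸ − 54x⁷. Remainder: 2x⁷ − 13x⁶ + 15x⁵ − 58x⁴ + 25x³ − 15x² + 60x − 36.
Step 2: lead(2x⁷ − 13x⁶ + 15x⁵ − 58x⁴ + 25x³ − 15x² + 60x − 36) ÷ lead(D) = 2x⁷ ÷ x = 2x⁶. Subtract (2x⁶)·D = 2x⁷ − 12x⁶. Remainder: −x⁶ + 15x⁵ − 58x⁴ + 25x³ − 15x² + 60x − 36.
Step 3: lead(−x⁶ + 15x⁵ − 58x⁴ + 25x³ − 15x² + 60x − 36) ÷ lead(D) = −x⁶ ÷ x = −x⁵. Subtract (−x⁵)·D = −x⁶ + 6x⁵. Remainder: 9x⁵ − 58x⁴ + 25x³ − 15x² + 60x − 36.
Step 4: lead(9x⁵ − 58x⁴ + 25x³ − 15x² + 60x − 36) ÷ lead(D) = 9x⁵ ÷ x = 9x⁴. Subtract (9x⁴)·D = 9x⁵ − 54x⁴. Remainder: −4x⁴ + 25x³ − 15x² + 60x − 36.
Step 5: lead(−4x⁴ + 25x³ − 15x² + 60x − 36) ÷ lead(D) = −4x⁴ ÷ x = −4x³. Subtract (−4x³)·D = −4x⁴ + 24x³. Remainder: x³ − 15x² + 60x − 36.
Step 6: lead(x³ − 15x² + 60x − 36) ÷ lead(D) = x³ ÷ x = x². Subtract (x²)·D = x³ − 6x². Remainder: −9x² + 60x − 36.
Step 7: lead(−9x² + 60x − 36) ÷ lead(D) = −9x² ÷ x = −9x. Subtract (−9x)·D = −9x² + 54x. Remainder: 6x − 36.
Step 8: lead(6x − 36) ÷ lead(D) = 6x ÷ x = 6. Subtract (6)·D = 6x − 36. Remainder: 0.

R = [0], so D(x) is a factor of P(x). yes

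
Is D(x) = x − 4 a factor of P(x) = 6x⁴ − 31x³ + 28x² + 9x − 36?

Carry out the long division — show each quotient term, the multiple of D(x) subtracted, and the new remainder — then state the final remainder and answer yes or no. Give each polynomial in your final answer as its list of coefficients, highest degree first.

Step 1: lead(6x⁴ − 31x³ + 28x² + 9x − 36) ÷ lead(D) = 6x⁴ ÷ x = 6x³. Subtract (6x³)·D = 6x⁴ − 24x³. Remainder: −7x³ + 28x² + 9x − 36.
Step 2: lead(−7x³ + 28x² + 9x − 36) ÷ lead(D) = −7x³ ÷ x = −7x². Subtract (−7x²)·D = −7x³ + 28x². Remainder: 9x − 36.
Step 3: lead(9x − 36) ÷ lead(D) = 9x ÷ x = 9. Subtract (9)·D = 9x − 36. Remainder: 0.

R = [0], so D(x) is a factor of P(x). yes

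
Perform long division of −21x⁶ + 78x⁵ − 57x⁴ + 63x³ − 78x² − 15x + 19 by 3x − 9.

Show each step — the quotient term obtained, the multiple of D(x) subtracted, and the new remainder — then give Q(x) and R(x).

Step 1: lead(−21x⁶ + 78x⁵ − 57x⁴ + 63x³ − 78x² − 15x + 19) ÷ lead(D) = −21x⁶ ÷ 3x = −7x⁵. Subtract (−7x⁵)·D = −21x⁶ + 63x⁵. Remainder: 15x⁵ − 57x⁴ + 63x³ − 78x² − 15x + 19.
Step 2: lead(15x⁵ − 57x⁴ + 63x³ − 78x² − 15x + 19) ÷ lead(D) = 15x⁵ ÷ 3x = 5x⁴. Subtract (5x⁴)·D = 15x⁵ − 45x⁴. Remainder: −12x⁴ + 63x³ − 78x² − 15x + 19.
Step 3: lead(−12x⁴ + 63x³ − 78x² − 15x + 19) ÷ lead(D) = −12x⁴ ÷ 3x = −4x³. Subtract (−4x³)·D = −12x⁴ + 36x³. Remainder: 27x³ − 78x² − 15x + 19.
Step 4: lead(27x³ − 78x² − 15x + 19) ÷ lead(D) = 27x³ ÷ 3x = 9x². Subtract (9x²)·D = 27x³ − 81x². Remainder: 3x² − 15x + 19.
Step 5: lead(3x² − 15x + 19) ÷ lead(D) = 3x² ÷ 3x = x. Subtract (x)·D = 3x² − 9x. Remainder: −6x + 19.
Step 6: lead(−6x + 19) ÷ lead(D) = −6x ÷ 3x = −2. Subtract (−2)·D = −6x + 18. Remainder: 1.

Q(x) = −7x⁵ + 5x⁴ − 4x³ + 9x² + x − 2; R(x) = 1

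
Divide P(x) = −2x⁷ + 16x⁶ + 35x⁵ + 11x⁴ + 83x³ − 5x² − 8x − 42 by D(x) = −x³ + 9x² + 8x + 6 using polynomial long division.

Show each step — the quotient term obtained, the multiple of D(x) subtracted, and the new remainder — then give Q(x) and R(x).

Step 1: lead(−2x⁷ + 16x⁶ + 35x⁵ + 11x⁴ + 83x³ − 5x² − 8x − 42) ÷ lead(D) = −2x⁷ ÷ −x³ = 2x⁴. Subtract (2x⁴)·D = −2x⁷ + 18x⁶ + 16x⁵ + 12x⁴. Remainder: −2x⁶ + 19x⁵ − x⁴ + 83x³ − 5x² − 8x − 42.
Step 2: lead(−2x⁶ + 19x⁵ − x⁴ + 83x³ − 5x² − 8x − 42) ÷ lead(D) = −2x⁶ ÷ −x³ = 2x³. Subtract (2x³)·D = −2x⁶ + 18x⁵ + 16x⁴ + 12x³. Remainder: x⁵ − 17x⁴ + 71x³ − 5x² − 8x − 42.
Step 3: lead(x⁵ − 17x⁴ + 71x³ − 5x² − 8x − 42) ÷ lead(D) = x⁵ ÷ −x³ = −x². Subtract (−x²)·D = x⁵ − 9x⁴ − 8x³ − 6x². Remainder: −8x⁴ + 79x³ + x² − 8x − 42.
Step 4: lead(−8x⁴ + 79x³ + x² − 8x − 42) ÷ lead(D) = −8x⁴ ÷ −x³ = 8x. Subtract (8x)·D = −8x⁴ + 72x³ + 64x² + 48x. Remainder: 7x³ − 63x² − 56x − 42.
Step 5: lead(7x³ − 63x² − 56x − 42) ÷ lead(D) = 7x³ ÷ −x³ = −7. Subtract (−7)·D = 7x³ − 63x² − 56x − 42. Remainder: 0.

Q(x) = 2x⁴ + 2x³ − x² + 8x − 7; R(x) = 0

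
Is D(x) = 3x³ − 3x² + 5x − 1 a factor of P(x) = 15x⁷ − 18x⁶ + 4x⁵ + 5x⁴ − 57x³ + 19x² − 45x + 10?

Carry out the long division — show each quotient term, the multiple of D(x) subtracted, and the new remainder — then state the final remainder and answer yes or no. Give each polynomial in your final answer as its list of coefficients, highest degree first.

Step 1: lead(15x⁷ − 18x⁶ + 4x⁵ + 5x⁴ − 57x³ + 19x² − 45x + 10) ÷ lead(D) = 15x⁷ ÷ 3x³ = 5x⁴. Subtract (5x⁴)·D = 15x⁷ − 15x⁶ + 25x⁵ − 5x⁴. Remainder: −3x⁶ − 21x⁵ + 10x⁴ − 57x³ + 19x² − 45x + 10.
Step 2: lead(−3x⁶ − 21x⁵ + 10x⁴ − 57x³ + 19x² − 45x + 10) ÷ lead(D) = −3x⁶ ÷ 3x³ = −x³. Subtract (−x³)·D = −3x⁶ + 3x⁵ − 5x⁴ + x³. Remainder: −24x⁵ + 15x⁴ − 58x³ + 19x² − 45x + 10.
Step 3: lead(−24x⁵ + 15x⁴ − 58x³ + 19x² − 45x + 10) ÷ lead(D) = −24x⁵ ÷ 3x³ = −8x². Subtract (−8x²)·D = −24x⁵ + 24x⁴ − 40x³ + 8x². Remainder: −9x⁴ − 18x³ + 11x² − 45x + 10.
Step 4: lead(−9x⁴ − 18x³ + 11x² − 45x + 10) ÷ lead(D) = −9x⁴ ÷ 3x³ = −3x. Subtract (−3x)·D = −9x⁴ + 9x³ − 15x² + 3x. Remainder: −27x³ + 26x² − 48x + 10.
Step 5: lead(−27x³ + 26x² − 48x + 10) ÷ lead(D) = −27x³ ÷ 3x³ = −9. Subtract (−9)·D = −27x³ + 27x² − 45x + 9. Remainder: −x² − 3x + 1.

R = [-1, -3, 1], so D(x) is not a factor of P(x). no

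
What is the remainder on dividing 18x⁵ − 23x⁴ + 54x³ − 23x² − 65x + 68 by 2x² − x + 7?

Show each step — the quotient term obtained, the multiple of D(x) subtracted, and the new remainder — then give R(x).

Step 1: lead(18x⁵ − 23x⁴ + 54x³ − 23x² − 65x + 68) ÷ lead(D) = 18x⁵ ÷ 2x² = 9x³. Subtract (9x³)·D = 18x⁵ − 9x⁴ + 63x³. Remainder: −14x⁴ − 9x³ − 23x² − 65x + 68.
Step 2: lead(−14x⁴ − 9x³ − 23x² − 65x + 68) ÷ lead(D) = −14x⁴ ÷ 2x² = −7x². Subtract (−7x²)·D = −14x⁴ + 7x³ − 49x². Remainder: −16x³ + 26x² − 65x + 68.
Step 3: lead(−16x³ + 26x² − 65x + 68) ÷ lead(D) = −16x³ ÷ 2x² = −8x. Subtract (−8x)·D = −16x³ + 8x² − 56x. Remainder: 18x² − 9x + 68.
Step 4: lead(18x² − 9x + 68) ÷ lead(D) = 18x² ÷ 2x² = 9. Subtract (9)·D = 18x² − 9x + 63. Remainder: 5.

R(x) = 5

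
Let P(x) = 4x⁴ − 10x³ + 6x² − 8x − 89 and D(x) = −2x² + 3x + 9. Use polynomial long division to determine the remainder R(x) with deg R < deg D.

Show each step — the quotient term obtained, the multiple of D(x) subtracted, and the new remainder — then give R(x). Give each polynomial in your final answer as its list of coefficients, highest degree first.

Step 1: lead(4x⁴ − 10x³ + 6x² − 8x − 89) ÷ lead(D) = 4x⁴ ÷ −2x² = −2x². Subtract (−2x²)·D = 4x⁴ − 6x³ − 18x². Remainder: −4x³ + 24x² − 8x − 89.
Step 2: lead(−4x³ + 24x² − 8x − 89) ÷ lead(D) = −4x³ ÷ −2x² = 2x. Subtract (2x)·D = −4x³ + 6x² + 18x. Remainder: 18x² − 26x − 89.
Step 3: lead(18x² − 26x − 89) ÷ lead(D) = 18x² ÷ −2x² = −9. Subtract (−9)·D = 18x² − 27x − 81. Remainder: x − 8.

R = [1, -8]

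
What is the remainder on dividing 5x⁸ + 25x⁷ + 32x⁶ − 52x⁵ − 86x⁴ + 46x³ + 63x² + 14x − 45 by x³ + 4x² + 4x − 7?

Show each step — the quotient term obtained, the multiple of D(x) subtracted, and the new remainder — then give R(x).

R(x) = −3x − 3

Step 1: lead(5x⁸ + 25x⁷ + 32x⁶ − 52x⁵ − 86x⁴ + 46x³ + 63x² + 14x − 45) ÷ lead(D) = 5x⁸ ÷ x³ = 5x⁵. Subtract (5x⁵)·D = 5x⁸ + 20x⁷ + 20x⁶ − 35x⁵. Remainder: 5x⁷ + 12x⁶ − 17x⁵ − 86x⁴ + 46x³ + 63x² + 14x − 45.
Step 2: lead(5x⁷ + 12x⁶ − 17x⁵ − 86x⁴ + 46x³ + 63x² + 14x − 45) ÷ lead(D) = 5x⁷ ÷ x³ = 5x⁴. Subtract (5x⁴)·D = 5x⁷ + 20x⁶ + 20x⁵ − 35x⁴. Remainder: −8x⁶ − 37x⁵ − 51x⁴ + 46x³ + 63x² + 14x − 45.
Step 3: lead(−8x⁶ − 37x⁵ − 51x⁴ + 46x³ + 63x² + 14x − 45) ÷ lead(D) = −8x⁶ ÷ x³ = −8x³. Subtract (−8x³)·D = −8x⁶ − 32x⁵ − 32x⁴ + 56x³. Remainder: −5x⁵ − 19x⁴ − 10x³ + 63x² + 14x − 45.
Step 4: lead(−5x⁵ − 19x⁴ − 10x³ + 63x² + 14x − 45) ÷ lead(D) = −5x⁵ ÷ x³ = −5x². Subtract (−5x²)·D = −5x⁵ − 20x⁴ − 20x³ + 35x². Remainder: x⁴ + 10x³ + 28x² + 14x − 45.
Step 5: lead(x⁴ + 10x³ + 28x² + 14x − 45) ÷ lead(D) = x⁴ ÷ x³ = x. Subtract (x)·D = x⁴ + 4x³ + 4x² − 7x. Remainder: 6x³ + 24x² + 21x − 45.
Step 6: lead(6x³ + 24x² + 21x − 45) ÷ lead(D) = 6x³ ÷ x³ = 6. Subtract (6)·D = 6x³ + 24x² + 24x − 42. Remainder: −3x − 3.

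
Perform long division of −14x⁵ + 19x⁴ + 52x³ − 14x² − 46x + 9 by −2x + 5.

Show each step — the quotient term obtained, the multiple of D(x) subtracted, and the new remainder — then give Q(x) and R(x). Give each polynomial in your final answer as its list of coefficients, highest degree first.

Q = [7, 8, -6, -8, 3]; R = [-6]

Step 1: lead(−14x⁵ + 19x⁴ + 52x³ − 14x² − 46x + 9) ÷ lead(D) = −14x⁵ ÷ −2x = 7x⁴. Subtract (7x⁴)·D = −14x⁵ + 35x⁴. Remainder: −16x⁴ + 52x³ − 14x² − 46x + 9.
Step 2: lead(−16x⁴ + 52x³ − 14x² − 46x + 9) ÷ lead(D) = −16x⁴ ÷ −2x = 8x³. Subtract (8x³)·D = −16x⁴ + 40x³. Remainder: 12x³ − 14x² − 46x + 9.
Step 3: lead(12x³ − 14x² − 46x + 9) ÷ lead(D) = 12x³ ÷ −2x = −6x². Subtract (−6x²)·D = 12x³ − 30x². Remainder: 16x² − 46x + 9.
Step 4: lead(16x² − 46x + 9) ÷ lead(D) = 16x² ÷ −2x = −8x. Subtract (−8x)·D = 16x² − 40x. Remainder: −6x + 9.
Step 5: lead(−6x + 9) ÷ lead(D) = −6x ÷ −2x = 3. Subtract (3)·D = −6x + 15. Remainder: −6.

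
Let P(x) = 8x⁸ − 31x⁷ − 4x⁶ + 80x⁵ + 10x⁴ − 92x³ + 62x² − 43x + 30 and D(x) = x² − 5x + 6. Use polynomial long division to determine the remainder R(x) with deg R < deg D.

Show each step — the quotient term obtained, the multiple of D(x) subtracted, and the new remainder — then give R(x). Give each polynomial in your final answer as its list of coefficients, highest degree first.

Step 1: lead(8x⁸ − 31x⁷ − 4x⁶ + 80x⁵ + 10x⁴ − 92x³ + 62x² − 43x + 30) ÷ lead(D) = 8x⁸ ÷ x² = 8x⁶. Subtract (8x⁶)·D = 8x⁸ − 40x⁷ + 48x⁶. Remainder: 9x⁷ − 52x⁶ + 80x⁵ + 10x⁴ − 92x³ + 62x² − 43x + 30.
Step 2: lead(9x⁷ − 52x⁶ + 80x⁵ + 10x⁴ − 92x³ + 62x² − 43x + 30) ÷ lead(D) = 9x⁷ ÷ x² = 9x⁵. Subtract (9x⁵)·D = 9x⁷ − 45x⁶ + 54x⁵. Remainder: −7x⁶ + 26x⁵ + 10x⁴ − 92x³ + 62x² − 43x + 30.
Step 3: lead(−7x⁶ + 26x⁵ + 10x⁴ − 92x³ + 62x² − 43x + 30) ÷ lead(D) = −7x⁶ ÷ x² = −7x⁴. Subtract (−7x⁴)·D = −7x⁶ + 35x⁵ − 42x⁴. Remainder: −9x⁵ + 52x⁴ − 92x³ + 62x² − 43x + 30.
Step 4: lead(−9x⁵ + 52x⁴ − 92x³ + 62x² − 43x + 30) ÷ lead(D) = −9x⁵ ÷ x² = −9x³. Subtract (−9x³)·D = −9x⁵ + 45x⁴ − 54x³. Remainder: 7x⁴ − 38x³ + 62x² − 43x + 30.
Step 5: lead(7x⁴ − 38x³ + 62x² − 43x + 30) ÷ lead(D) = 7x⁴ ÷ x² = 7x². Subtract (7x²)·D = 7x⁴ − 35x³ + 42x². Remainder: −3x³ + 20x² − 43x + 30.
Step 6: lead(−3x³ + 20x² − 43x + 30) ÷ lead(D) = −3x³ ÷ x² = −3x. Subtract (−3x)·D = −3x³ + 15x² − 18x. Remainder: 5x² − 25x + 30.
Step 7: lead(5x² − 25x + 30) ÷ lead(D) = 5x² ÷ x² = 5. Subtract (5)·D = 5x² − 25x + 30. Remainder: 0.

R = [0]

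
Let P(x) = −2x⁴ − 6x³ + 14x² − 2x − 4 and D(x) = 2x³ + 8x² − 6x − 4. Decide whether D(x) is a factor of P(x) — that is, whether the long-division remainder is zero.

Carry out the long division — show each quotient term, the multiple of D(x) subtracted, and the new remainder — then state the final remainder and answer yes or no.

R(x) = 0, so D(x) is a factor of P(x). yes

Step 1: lead(−2x⁴ − 6x³ + 14x² − 2x − 4) ÷ lead(D) = −2x⁴ ÷ 2x³ = −x. Subtract (−x)·D = −2x⁴ − 8x³ + 6x² + 4x. Remainder: 2x³ + 8x² − 6x − 4.
Step 2: lead(2x³ + 8x² − 6x − 4) ÷ lead(D) = 2x³ ÷ 2x³ = 1. Subtract (1)·D = 2x³ + 8x² − 6x − 4. Remainder: 0.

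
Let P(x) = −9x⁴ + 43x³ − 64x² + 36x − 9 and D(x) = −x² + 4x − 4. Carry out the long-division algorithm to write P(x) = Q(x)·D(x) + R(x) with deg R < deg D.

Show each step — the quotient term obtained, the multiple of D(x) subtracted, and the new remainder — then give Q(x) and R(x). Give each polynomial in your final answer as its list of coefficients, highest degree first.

Step 1: lead(−9x⁴ + 43x³ − 64x² + 36x − 9) ÷ lead(D) = −9x⁴ ÷ −x² = 9x². Subtract (9x²)·D = −9x⁴ + 36x³ − 36x². Remainder: 7x³ − 28x² + 36x − 9.
Step 2: lead(7x³ − 28x² + 36x − 9) ÷ lead(D) = 7x³ ÷ −x² = −7x. Subtract (−7x)·D = 7x³ − 28x² + 28x. Remainder: 8x − 9.

Q = [9, -7, 0]; R = [8, -9]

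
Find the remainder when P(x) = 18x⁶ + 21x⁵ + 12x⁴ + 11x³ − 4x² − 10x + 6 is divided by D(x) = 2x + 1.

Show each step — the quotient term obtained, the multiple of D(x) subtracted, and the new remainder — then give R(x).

R(x) = 9

Step 1: lead(18x⁶ + 21x⁵ + 12x⁴ + 11x³ − 4x² − 10x + 6) ÷ lead(D) = 18x⁶ ÷ 2x = 9x⁵. Subtract (9x⁵)·D = 18x⁶ + 9x⁵. Remainder: 12x⁵ + 12x⁴ + 11x³ − 4x² − 10x + 6.
Step 2: lead(12x⁵ + 12x⁴ + 11x³ − 4x² − 10x + 6) ÷ lead(D) = 12x⁵ ÷ 2x = 6x⁴. Subtract (6x⁴)·D = 12x⁵ + 6x⁴. Remainder: 6x⁴ + 11x³ − 4x² − 10x + 6.
Step 3: lead(6x⁴ + 11x³ − 4x² − 10x + 6) ÷ lead(D) = 6x⁴ ÷ 2x = 3x³. Subtract (3x³)·D = 6x⁴ + 3x³. Remainder: 8x³ − 4x² − 10x + 6.
Step 4: lead(8x³ − 4x² − 10x + 6) ÷ lead(D) = 8x³ ÷ 2x = 4x². Subtract (4x²)·D = 8x³ + 4x². Remainder: −8x² − 10x + 6.
Step 5: lead(−8x² − 10x + 6) ÷ lead(D) = −8x² ÷ 2x = −4x. Subtract (−4x)·D = −8x² − 4x. Remainder: −6x + 6.
Step 6: lead(−6x + 6) ÷ lead(D) = −6x ÷ 2x = −3. Subtract (−3)·D = −6x − 3. Remainder: 9.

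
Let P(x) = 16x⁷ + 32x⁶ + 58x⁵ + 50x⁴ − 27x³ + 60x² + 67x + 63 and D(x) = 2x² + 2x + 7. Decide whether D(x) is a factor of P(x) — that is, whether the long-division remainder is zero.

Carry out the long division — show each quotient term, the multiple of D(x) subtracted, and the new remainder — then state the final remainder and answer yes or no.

R(x) = 0, so D(x) is a factor of P(x). yes

Step 1: lead(16x⁷ + 32x⁶ + 58x⁵ + 50x⁴ − 27x³ + 60x² + 67x + 63) ÷ lead(D) = 16x⁷ ÷ 2x² = 8x⁵. Subtract (8x⁵)·D = 16x⁷ + 16x⁶ + 56x⁵. Remainder: 16x⁶ + 2x⁵ + 50x⁴ − 27x³ + 60x² + 67x + 63.
Step 2: lead(16x⁶ + 2x⁵ + 50x⁴ − 27x³ + 60x² + 67x + 63) ÷ lead(D) = 16x⁶ ÷ 2x² = 8x⁴. Subtract (8x⁴)·D = 16x⁶ + 16x⁵ + 56x⁴. Remainder: −14x⁵ − 6x⁴ − 27x³ + 60x² + 67x + 63.
Step 3: lead(−14x⁵ − 6x⁴ − 27x³ + 60x² + 67x + 63) ÷ lead(D) = −14x⁵ ÷ 2x² = −7x³. Subtract (−7x³)·D = −14x⁵ − 14x⁴ − 49x³. Remainder: 8x⁴ + 22x³ + 60x² + 67x + 63.
Step 4: lead(8x⁴ + 22x³ + 60x² + 67x + 63) ÷ lead(D) = 8x⁴ ÷ 2x² = 4x². Subtract (4x²)·D = 8x⁴ + 8x³ + 28x². Remainder: 14x³ + 32x² + 67x + 63.
Step 5: lead(14x³ + 32x² + 67x + 63) ÷ lead(D) = 14x³ ÷ 2x² = 7x. Subtract (7x)·D = 14x³ + 14x² + 49x. Remainder: 18x² + 18x + 63.
Step 6: lead(18x² + 18x + 63) ÷ lead(D) = 18x² ÷ 2x² = 9. Subtract (9)·D = 18x² + 18x + 63. Remainder: 0.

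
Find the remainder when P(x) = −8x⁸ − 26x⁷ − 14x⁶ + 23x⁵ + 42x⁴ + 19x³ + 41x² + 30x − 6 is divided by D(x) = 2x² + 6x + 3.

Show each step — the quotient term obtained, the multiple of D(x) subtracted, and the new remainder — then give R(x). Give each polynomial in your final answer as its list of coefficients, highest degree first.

Step 1: lead(−8x⁸ − 26x⁷ − 14x⁶ + 23x⁵ + 42x⁴ + 19x³ + 41x² + 30x − 6) ÷ lead(D) = −8x⁸ ÷ 2x² = −4x⁶. Subtract (−4x⁶)·D = −8x⁸ − 24x⁷ − 12x⁶. Remainder: −2x⁷ − 2x⁶ + 23x⁵ + 42x⁴ + 19x³ + 41x² + 30x − 6.
Step 2: lead(−2x⁷ − 2x⁶ + 23x⁵ + 42x⁴ + 19x³ + 41x² + 30x − 6) ÷ lead(D) = −2x⁷ ÷ 2x² = −x⁵. Subtract (−x⁵)·D = −2x⁷ − 6x⁶ − 3x⁵. Remainder: 4x⁶ + 26x⁵ + 42x⁴ + 19x³ + 41x² + 30x − 6.
Step 3: lead(4x⁶ + 26x⁵ + 42x⁴ + 19x³ + 41x² + 30x − 6) ÷ lead(D) = 4x⁶ ÷ 2x² = 2x⁴. Subtract (2x⁴)·D = 4x⁶ + 12x⁵ + 6x⁴. Remainder: 14x⁵ + 36x⁴ + 19x³ + 41x² + 30x − 6.
Step 4: lead(14x⁵ + 36x⁴ + 19x³ + 41x² + 30x − 6) ÷ lead(D) = 14x⁵ ÷ 2x² = 7x³. Subtract (7x³)·D = 14x⁵ + 42x⁴ + 21x³. Remainder: −6x⁴ − 2x³ + 41x² + 30x − 6.
Step 5: lead(−6x⁴ − 2x³ + 41x² + 30x − 6) ÷ lead(D) = −6x⁴ ÷ 2x² = −3x². Subtract (−3x²)·D = −6x⁴ − 18x³ − 9x². Remainder: 16x³ + 50x² + 30x − 6.
Step 6: lead(16x³ + 50x² + 30x − 6) ÷ lead(D) = 16x³ ÷ 2x² = 8x. Subtract (8x)·D = 16x³ + 48x² + 24x. Remainder: 2x² + 6x − 6.
Step 7: lead(2x² + 6x − 6) ÷ lead(D) = 2x² ÷ 2x² = 1. Subtract (1)·D = 2x² + 6x + 3. Remainder: −9.

R = [-9]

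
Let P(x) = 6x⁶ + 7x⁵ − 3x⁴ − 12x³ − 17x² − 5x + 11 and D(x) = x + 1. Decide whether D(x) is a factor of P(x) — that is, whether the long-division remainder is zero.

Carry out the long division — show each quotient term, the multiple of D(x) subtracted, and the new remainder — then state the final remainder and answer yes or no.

R(x) = 7, so D(x) is not a factor of P(x). no

Step 1: lead(6x⁶ + 7x⁵ − 3x⁴ − 12x³ − 17x² − 5x + 11) ÷ lead(D) = 6x⁶ ÷ x = 6x⁵. Subtract (6x⁵)·D = 6x⁶ + 6x⁵. Remainder: x⁵ − 3x⁴ − 12x³ − 17x² − 5x + 11.
Step 2: lead(x⁵ − 3x⁴ − 12x³ − 17x² − 5x + 11) ÷ lead(D) = x⁵ ÷ x = x⁴. Subtract (x⁴)·D = x⁵ + x⁴. Remainder: −4x⁴ − 12x³ − 17x² − 5x + 11.
Step 3: lead(−4x⁴ − 12x³ − 17x² − 5x + 11) ÷ lead(D) = −4x⁴ ÷ x = −4x³. Subtract (−4x³)·D = −4x⁴ − 4x³. Remainder: −8x³ − 17x² − 5x + 11.
Step 4: lead(−8x³ − 17x² − 5x + 11) ÷ lead(D) = −8x³ ÷ x = −8x². Subtract (−8x²)·D = −8x³ − 8x². Remainder: −9x² − 5x + 11.
Step 5: lead(−9x² − 5x + 11) ÷ lead(D) = −9x² ÷ x = −9x. Subtract (−9x)·D = −9x² − 9x. Remainder: 4x + 11.
Step 6: lead(4x + 11) ÷ lead(D) = 4x ÷ x = 4. Subtract (4)·D = 4x + 4. Remainder: 7.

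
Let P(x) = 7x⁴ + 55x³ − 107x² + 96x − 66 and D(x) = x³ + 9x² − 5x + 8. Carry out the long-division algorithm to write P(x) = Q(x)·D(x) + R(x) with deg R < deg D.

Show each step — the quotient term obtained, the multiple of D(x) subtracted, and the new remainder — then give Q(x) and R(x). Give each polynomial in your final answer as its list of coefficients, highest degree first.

Q = [7, -8]; R = [-2]

Step 1: lead(7x⁴ + 55x³ − 107x² + 96x − 66) ÷ lead(D) = 7x⁴ ÷ x³ = 7x. Subtract (7x)·D = 7x⁴ + 63x³ − 35x² + 56x. Remainder: −8x³ − 72x² + 40x − 66.
Step 2: lead(−8x³ − 72x² + 40x − 66) ÷ lead(D) = −8x³ ÷ x³ = −8. Subtract (−8)·D = −8x³ − 72x² + 40x − 64. Remainder: −2.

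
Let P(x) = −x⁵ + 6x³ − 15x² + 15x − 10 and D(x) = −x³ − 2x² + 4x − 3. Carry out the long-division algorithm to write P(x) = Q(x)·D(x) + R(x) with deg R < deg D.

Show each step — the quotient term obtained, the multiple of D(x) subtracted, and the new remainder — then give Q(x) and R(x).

Step 1: lead(−x⁵ + 6x³ − 15x² + 15x − 10) ÷ lead(D) = −x⁵ ÷ −x³ = x². Subtract (x²)·D = −x⁵ − 2x⁴ + 4x³ − 3x². Remainder: 2x⁴ + 2x³ − 12x² + 15x − 10.
Step 2: lead(2x⁴ + 2x³ − 12x² + 15x − 10) ÷ lead(D) = 2x⁴ ÷ −x³ = −2x. Subtract (−2x)·D = 2x⁴ + 4x³ − 8x² + 6x. Remainder: −2x³ − 4x² + 9x − 10.
Step 3: lead(−2x³ − 4x² + 9x − 10) ÷ lead(D) = −2x³ ÷ −x³ = 2. Subtract (2)·D = −2x³ − 4x² + 8x − 6. Remainder: x − 4.

Q(x) = x² − 2x + 2; R(x) = x − 4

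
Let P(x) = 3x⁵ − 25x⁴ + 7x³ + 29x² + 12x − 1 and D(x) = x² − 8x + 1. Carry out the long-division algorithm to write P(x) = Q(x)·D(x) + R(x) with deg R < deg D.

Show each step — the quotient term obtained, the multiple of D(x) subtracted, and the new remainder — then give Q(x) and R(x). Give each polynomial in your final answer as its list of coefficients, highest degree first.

Q = [3, -1, -4, -2]; R = [1]

Step 1: lead(3x⁵ − 25x⁴ + 7x³ + 29x² + 12x − 1) ÷ lead(D) = 3x⁵ ÷ x² = 3x³. Subtract (3x³)·D = 3x⁵ − 24x⁴ + 3x³. Remainder: −x⁴ + 4x³ + 29x² + 12x − 1.
Step 2: lead(−x⁴ + 4x³ + 29x² + 12x − 1) ÷ lead(D) = −x⁴ ÷ x² = −x². Subtract (−x²)·D = −x⁴ + 8x³ − x². Remainder: −4x³ + 30x² + 12x − 1.
Step 3: lead(−4x³ + 30x² + 12x − 1) ÷ lead(D) = −4x³ ÷ x² = −4x. Subtract (−4x)·D = −4x³ + 32x² − 4x. Remainder: −2x² + 16x − 1.
Step 4: lead(−2x² + 16x − 1) ÷ lead(D) = −2x² ÷ x² = −2. Subtract (−2)·D = −2x² + 16x − 2. Remainder: 1.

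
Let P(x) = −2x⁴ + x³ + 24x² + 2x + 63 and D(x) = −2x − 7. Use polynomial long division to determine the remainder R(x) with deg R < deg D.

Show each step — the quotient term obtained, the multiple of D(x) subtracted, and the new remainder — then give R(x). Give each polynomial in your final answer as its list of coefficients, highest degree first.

R = [7]

Step 1: lead(−2x⁴ + x³ + 24x² + 2x + 63) ÷ lead(D) = −2x⁴ ÷ −2x = x³. Subtract (x³)·D = −2x⁴ − 7x³. Remainder: 8x³ + 24x² + 2x + 63.
Step 2: lead(8x³ + 24x² + 2x + 63) ÷ lead(D) = 8x³ ÷ −2x = −4x². Subtract (−4x²)·D = 8x³ + 28x². Remainder: −4x² + 2x + 63.
Step 3: lead(−4x² + 2x + 63) ÷ lead(D) = −4x² ÷ −2x = 2x. Subtract (2x)·D = −4x² − 14x. Remainder: 16x + 63.
Step 4: lead(16x + 63) ÷ lead(D) = 16x ÷ −2x = −8. Subtract (−8)·D = 16x + 56. Remainder: 7.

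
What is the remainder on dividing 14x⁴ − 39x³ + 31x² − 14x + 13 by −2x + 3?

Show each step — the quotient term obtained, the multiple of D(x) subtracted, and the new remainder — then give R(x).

Step 1: lead(14x⁴ − 39x³ + 31x² − 14x + 13) ÷ lead(D) = 14x⁴ ÷ −2x = −7x³. Subtract (−7x³)·D = 14x⁴ − 21x³. Remainder: −18x³ + 31x² − 14x + 13.
Step 2: lead(−18x³ + 31x² − 14x + 13) ÷ lead(D) = −18x³ ÷ −2x = 9x². Subtract (9x²)·D = −18x³ + 27x². Remainder: 4x² − 14x + 13.
Step 3: lead(4x² − 14x + 13) ÷ lead(D) = 4x² ÷ −2x = −2x. Subtract (−2x)·D = 4x² − 6x. Remainder: −8x + 13.
Step 4: lead(−8x + 13) ÷ lead(D) = −8x ÷ −2x = 4. Subtract (4)·D = −8x + 12. Remainder: 1.

R(x) = 1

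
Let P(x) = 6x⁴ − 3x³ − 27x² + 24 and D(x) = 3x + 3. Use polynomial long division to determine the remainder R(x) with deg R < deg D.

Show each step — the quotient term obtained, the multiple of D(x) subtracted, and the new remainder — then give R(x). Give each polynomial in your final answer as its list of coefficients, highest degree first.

Step 1: lead(6x⁴ − 3x³ − 27x² + 24) ÷ lead(D) = 6x⁴ ÷ 3x = 2x³. Subtract (2x³)·D = 6x⁴ + 6x³. Remainder: −9x³ − 27x² + 24.
Step 2: lead(−9x³ − 27x² + 24) ÷ lead(D) = −9x³ ÷ 3x = −3x². Subtract (−3x²)·D = −9x³ − 9x². Remainder: −18x² + 24.
Step 3: lead(−18x² + 24) ÷ lead(D) = −18x² ÷ 3x = −6x. Subtract (−6x)·D = −18x² − 18x. Remainder: 18x + 24.
Step 4: lead(18x + 24) ÷ lead(D) = 18x ÷ 3x = 6. Subtract (6)·D = 18x + 18. Remainder: 6.

R = [6]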